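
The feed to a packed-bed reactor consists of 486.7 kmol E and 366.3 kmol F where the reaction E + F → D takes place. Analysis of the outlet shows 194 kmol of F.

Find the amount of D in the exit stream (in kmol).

For F: n = n₀ − 1ξ → 194 = 366.3 − 1ξ, giving ξ = 172.3 kmol.
Outlet amounts (n = n₀ + ν ξ):
  E: 486.7 − 1(172.3) = 314.4
  F: 366.3 − 1(172.3) = 194
  D: 0 + 1(172.3) = 172.3

172 kmol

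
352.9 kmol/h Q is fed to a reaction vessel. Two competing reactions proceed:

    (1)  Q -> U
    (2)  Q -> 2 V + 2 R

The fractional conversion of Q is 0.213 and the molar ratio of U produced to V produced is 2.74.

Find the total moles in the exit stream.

Conversion of Q: Q consumed = 0.213 × 352.9 = 75.17 kmol/h = 1ξ₁ + 1ξ₂.
Selectivity: 1ξ₁ / (2ξ₂) = 2.74 → ξ₁ = 5.48 ξ₂.
Substitute: (1·5.48 + 1) ξ₂ = 75.17 → ξ₂ = 11.6 kmol/h, ξ₁ = 63.57 kmol/h.
Outlet amounts (n = n₀ + Σ ν·ξ):
  Q: 352.9 − 1(63.57) − 1(11.6) = 277.7
  U: 0 + 1(63.57) = 63.57
  V: 0 + 2(11.6) = 23.2
  R: 0 + 2(11.6) = 23.2
Total out = 277.7 + 63.57 + 23.2 + 23.2 = 387.7 kmol/h.

388 kmol/h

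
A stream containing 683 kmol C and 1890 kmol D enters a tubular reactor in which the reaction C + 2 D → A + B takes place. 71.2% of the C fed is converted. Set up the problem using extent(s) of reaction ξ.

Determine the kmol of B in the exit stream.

C reacted = 0.712 × 683 = 486.3 kmol; ν_C = −1, so ξ = 486.3/1 = 486.3 kmol.
Outlet amounts (n = n₀ + ν ξ):
  C: 683 − 1(486.3) = 196.7
  D: 1890 − 2(486.3) = 917.4
  A: 0 + 1(486.3) = 486.3
  B: 0 + 1(486.3) = 486.3

486 kmol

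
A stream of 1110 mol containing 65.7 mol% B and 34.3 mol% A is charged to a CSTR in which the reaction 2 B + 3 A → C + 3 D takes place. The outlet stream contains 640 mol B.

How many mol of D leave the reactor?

134 mol

For B: n = n₀ − 2ξ → 640 = 729.3 − 2ξ, giving ξ = 44.63 mol.
Outlet amounts (n = n₀ + ν ξ):
  B: 729.3 − 2(44.63) = 640
  A: 380.7 − 3(44.63) = 246.8
  C: 0 + 1(44.63) = 44.63
  D: 0 + 3(44.63) = 133.9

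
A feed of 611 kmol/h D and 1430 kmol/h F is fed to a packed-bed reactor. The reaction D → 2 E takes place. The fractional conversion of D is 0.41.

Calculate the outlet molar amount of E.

501 kmol/h

D reacted = 0.41 × 611 = 250.5 kmol/h; ν_D = −1, so ξ = 250.5/1 = 250.5 kmol/h.
Outlet amounts (n = n₀ + ν ξ):
  D: 611 − 1(250.5) = 360.5
  E: 0 + 2(250.5) = 501
  F: 1430 (inert)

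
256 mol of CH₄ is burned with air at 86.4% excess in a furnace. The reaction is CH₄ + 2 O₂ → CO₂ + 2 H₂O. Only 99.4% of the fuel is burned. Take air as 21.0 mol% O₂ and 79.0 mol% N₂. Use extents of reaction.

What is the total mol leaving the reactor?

4800 mol

Stoichiometric O₂ = 2 × 256 = 512 mol; O₂ fed = 512 × 1.864 = 954.4 mol.
N₂ fed = 954.4 × 79/21 = 3590 mol.
Fuel reacted = 0.994 × 256 → ξ = 254.5 mol.
Outlet (n = n₀ + ν ξ):
  CH₄: 256 − 1(254.5) = 1.536
  O₂: 954.4 − 2(254.5) = 445.4
  N₂: 3590 (inert)
  CO₂: 0 + 1(254.5) = 254.5
  H₂O: 0 + 2(254.5) = 508.9
Total out = 1.536 + 445.4 + 3590 + 254.5 + 508.9 = 4801 mol.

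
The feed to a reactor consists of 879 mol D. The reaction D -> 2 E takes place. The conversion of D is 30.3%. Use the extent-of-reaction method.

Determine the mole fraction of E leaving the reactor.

D reacted = 0.303 × 879 = 266.3 mol; ν_D = −1, so ξ = 266.3/1 = 266.3 mol.
Outlet amounts (n = n₀ + ν ξ):
  D: 879 − 1(266.3) = 612.7
  E: 0 + 2(266.3) = 532.7
Total out = 1145 mol; y_E = 532.7 / 1145 = 0.4651.

0.465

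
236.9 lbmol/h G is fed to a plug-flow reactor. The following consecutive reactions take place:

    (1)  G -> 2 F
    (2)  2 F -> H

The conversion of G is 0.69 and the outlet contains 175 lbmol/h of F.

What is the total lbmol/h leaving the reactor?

Conversion of G: G consumed = 1ξ₁ = 0.69 × 236.9 → ξ₁ = 163.5 lbmol/h.
F balance: n_F = 0 + 2ξ₁ − 2ξ₂ = 175 → ξ₂ = (2·163.5 − 175)/2 = 75.96 lbmol/h.
Outlet amounts (n = n₀ + Σ ν·ξ):
  G: 236.9 − 1(163.5) = 73.44
  F: 0 + 2(163.5) − 2(75.96) = 175
  H: 0 + 1(75.96) = 75.96
Total out = 73.44 + 175 + 75.96 = 324.4 lbmol/h.

324 lbmol/h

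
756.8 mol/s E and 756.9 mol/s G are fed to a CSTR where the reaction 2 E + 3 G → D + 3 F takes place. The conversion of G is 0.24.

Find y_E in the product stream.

0.437

G reacted = 0.24 × 756.9 = 181.7 mol/s; ν_G = −3, so ξ = 181.7/3 = 60.55 mol/s.
Outlet amounts (n = n₀ + ν ξ):
  E: 756.8 − 2(60.55) = 635.7
  G: 756.9 − 3(60.55) = 575.2
  D: 0 + 1(60.55) = 60.55
  F: 0 + 3(60.55) = 181.7
Total out = 1453 mol/s; y_E = 635.7 / 1453 = 0.4375.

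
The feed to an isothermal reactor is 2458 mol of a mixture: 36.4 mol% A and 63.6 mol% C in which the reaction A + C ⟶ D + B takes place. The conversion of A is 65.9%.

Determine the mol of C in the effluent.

974 mol

A reacted = 0.659 × 894.7 = 589.6 mol; ν_A = −1, so ξ = 589.6/1 = 589.6 mol.
Outlet amounts (n = n₀ + ν ξ):
  A: 894.7 − 1(589.6) = 305.1
  C: 1563 − 1(589.6) = 973.7
  D: 0 + 1(589.6) = 589.6
  B: 0 + 1(589.6) = 589.6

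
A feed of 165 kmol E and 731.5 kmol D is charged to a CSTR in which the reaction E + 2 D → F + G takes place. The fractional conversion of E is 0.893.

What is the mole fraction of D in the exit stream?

0.583

E reacted = 0.893 × 165 = 147.3 kmol; ν_E = −1, so ξ = 147.3/1 = 147.3 kmol.
Outlet amounts (n = n₀ + ν ξ):
  E: 165 − 1(147.3) = 17.66
  D: 731.5 − 2(147.3) = 436.8
  F: 0 + 1(147.3) = 147.3
  G: 0 + 1(147.3) = 147.3
Total out = 749.2 kmol; y_D = 436.8 / 749.2 = 0.5831.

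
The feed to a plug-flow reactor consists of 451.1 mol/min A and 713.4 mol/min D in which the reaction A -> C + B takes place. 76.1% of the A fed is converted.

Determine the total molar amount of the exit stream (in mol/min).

1510 mol/min

A reacted = 0.761 × 451.1 = 343.3 mol/min; ν_A = −1, so ξ = 343.3/1 = 343.3 mol/min.
Outlet amounts (n = n₀ + ν ξ):
  A: 451.1 − 1(343.3) = 107.8
  C: 0 + 1(343.3) = 343.3
  B: 0 + 1(343.3) = 343.3
  D: 713.4 (inert)
Total out = 107.8 + 343.3 + 343.3 + 713.4 = 1508 mol/min.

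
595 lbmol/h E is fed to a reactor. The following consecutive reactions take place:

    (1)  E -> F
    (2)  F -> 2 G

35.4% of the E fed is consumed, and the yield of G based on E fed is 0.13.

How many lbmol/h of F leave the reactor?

Conversion of E: E consumed = 1ξ₁ = 0.354 × 595 → ξ₁ = 210.6 lbmol/h.
Yield of G: 2ξ₂ / 595 = 0.13 → ξ₂ = 38.68 lbmol/h.
Outlet amounts (n = n₀ + Σ ν·ξ):
  E: 595 − 1(210.6) = 384.4
  F: 0 + 1(210.6) − 1(38.68) = 172
  G: 0 + 2(38.68) = 77.35

172 lbmol/h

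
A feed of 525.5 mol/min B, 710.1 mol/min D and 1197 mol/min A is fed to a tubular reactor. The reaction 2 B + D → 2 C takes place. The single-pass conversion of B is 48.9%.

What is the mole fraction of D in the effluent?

B reacted = 0.489 × 525.5 = 257 mol/min; ν_B = −2, so ξ = 257/2 = 128.5 mol/min.
Outlet amounts (n = n₀ + ν ξ):
  B: 525.5 − 2(128.5) = 268.5
  D: 710.1 − 1(128.5) = 581.6
  C: 0 + 2(128.5) = 257
  A: 1197 (inert)
Total out = 2304 mol/min; y_D = 581.6 / 2304 = 0.2524.

0.252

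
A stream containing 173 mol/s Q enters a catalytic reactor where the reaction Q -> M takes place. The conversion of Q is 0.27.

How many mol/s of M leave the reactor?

Q reacted = 0.27 × 173 = 46.71 mol/s; ν_Q = −1, so ξ = 46.71/1 = 46.71 mol/s.
Outlet amounts (n = n₀ + ν ξ):
  Q: 173 − 1(46.71) = 126.3
  M: 0 + 1(46.71) = 46.71

46.7 mol/s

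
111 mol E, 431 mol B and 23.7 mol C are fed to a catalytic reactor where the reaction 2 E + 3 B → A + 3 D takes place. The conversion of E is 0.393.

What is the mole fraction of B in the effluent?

E reacted = 0.393 × 111 = 43.62 mol; ν_E = −2, so ξ = 43.62/2 = 21.81 mol.
Outlet amounts (n = n₀ + ν ξ):
  E: 111 − 2(21.81) = 67.38
  B: 431 − 3(21.81) = 365.6
  A: 0 + 1(21.81) = 21.81
  D: 0 + 3(21.81) = 65.43
  C: 23.7 (inert)
Total out = 543.9 mol; y_B = 365.6 / 543.9 = 0.6721.

0.672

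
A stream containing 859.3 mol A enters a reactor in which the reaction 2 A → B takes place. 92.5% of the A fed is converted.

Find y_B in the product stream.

0.86

A reacted = 0.925 × 859.3 = 794.9 mol; ν_A = −2, so ξ = 794.9/2 = 397.4 mol.
Outlet amounts (n = n₀ + ν ξ):
  A: 859.3 − 2(397.4) = 64.45
  B: 0 + 1(397.4) = 397.4
Total out = 461.9 mol; y_B = 397.4 / 461.9 = 0.8605.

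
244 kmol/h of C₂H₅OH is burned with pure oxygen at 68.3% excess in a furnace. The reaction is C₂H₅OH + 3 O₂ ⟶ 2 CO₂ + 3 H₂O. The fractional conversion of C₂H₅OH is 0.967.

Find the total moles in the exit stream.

1710 kmol/h

Stoichiometric O₂ = 3 × 244 = 732 kmol/h; O₂ fed = 732 × 1.683 = 1232 kmol/h.
Fuel reacted = 0.967 × 244 → ξ = 235.9 kmol/h.
Outlet (n = n₀ + ν ξ):
  C₂H₅OH: 244 − 1(235.9) = 8.052
  O₂: 1232 − 3(235.9) = 524.1
  CO₂: 0 + 2(235.9) = 471.9
  H₂O: 0 + 3(235.9) = 707.8
Total out = 8.052 + 524.1 + 471.9 + 707.8 = 1712 kmol/h.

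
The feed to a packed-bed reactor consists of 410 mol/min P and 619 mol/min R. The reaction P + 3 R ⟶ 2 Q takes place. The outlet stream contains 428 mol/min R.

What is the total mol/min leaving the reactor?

For R: n = n₀ − 3ξ → 428 = 619 − 3ξ, giving ξ = 63.67 mol/min.
Outlet amounts (n = n₀ + ν ξ):
  P: 410 − 1(63.67) = 346.3
  R: 619 − 3(63.67) = 428
  Q: 0 + 2(63.67) = 127.3
Total out = 346.3 + 428 + 127.3 = 901.7 mol/min.

902 mol/min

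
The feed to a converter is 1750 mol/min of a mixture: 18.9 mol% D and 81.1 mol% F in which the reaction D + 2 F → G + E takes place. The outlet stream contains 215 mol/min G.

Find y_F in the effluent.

For G: n = n₀ + 1ξ → 215 = 0 + 1ξ, giving ξ = 215 mol/min.
Outlet amounts (n = n₀ + ν ξ):
  D: 330.8 − 1(215) = 115.8
  F: 1419 − 2(215) = 989.2
  G: 0 + 1(215) = 215
  E: 0 + 1(215) = 215
Total out = 1535 mol/min; y_F = 989.2 / 1535 = 0.6445.

0.644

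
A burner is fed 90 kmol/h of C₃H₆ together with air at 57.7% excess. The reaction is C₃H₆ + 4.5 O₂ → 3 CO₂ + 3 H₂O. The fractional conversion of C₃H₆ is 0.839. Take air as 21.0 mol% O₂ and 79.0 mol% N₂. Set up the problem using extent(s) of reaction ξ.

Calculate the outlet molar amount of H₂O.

Stoichiometric O₂ = 4.5 × 90 = 405 kmol/h; O₂ fed = 405 × 1.577 = 638.7 kmol/h.
N₂ fed = 638.7 × 79/21 = 2403 kmol/h.
Fuel reacted = 0.839 × 90 → ξ = 75.51 kmol/h.
Outlet (n = n₀ + ν ξ):
  C₃H₆: 90 − 1(75.51) = 14.49
  O₂: 638.7 − 4.5(75.51) = 298.9
  N₂: 2403 (inert)
  CO₂: 0 + 3(75.51) = 226.5
  H₂O: 0 + 3(75.51) = 226.5

227 kmol/h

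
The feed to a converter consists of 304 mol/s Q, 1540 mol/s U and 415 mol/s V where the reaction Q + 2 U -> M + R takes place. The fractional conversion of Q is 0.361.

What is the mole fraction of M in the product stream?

0.0511

Q reacted = 0.361 × 304 = 109.7 mol/s; ν_Q = −1, so ξ = 109.7/1 = 109.7 mol/s.
Outlet amounts (n = n₀ + ν ξ):
  Q: 304 − 1(109.7) = 194.3
  U: 1540 − 2(109.7) = 1321
  M: 0 + 1(109.7) = 109.7
  R: 0 + 1(109.7) = 109.7
  V: 415 (inert)
Total out = 2149 mol/s; y_M = 109.7 / 2149 = 0.05106.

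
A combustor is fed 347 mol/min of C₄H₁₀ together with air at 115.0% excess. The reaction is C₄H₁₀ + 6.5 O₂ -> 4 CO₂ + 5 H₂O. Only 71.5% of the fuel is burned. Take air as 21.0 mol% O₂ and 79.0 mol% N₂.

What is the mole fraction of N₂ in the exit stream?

Stoichiometric O₂ = 6.5 × 347 = 2256 mol/min; O₂ fed = 2256 × 2.150 = 4849 mol/min.
N₂ fed = 4849 × 79/21 = 18240 mol/min.
Fuel reacted = 0.715 × 347 → ξ = 248.1 mol/min.
Outlet (n = n₀ + ν ξ):
  C₄H₁₀: 347 − 1(248.1) = 98.9
  O₂: 4849 − 6.5(248.1) = 3237
  N₂: 18240 (inert)
  CO₂: 0 + 4(248.1) = 992.4
  H₂O: 0 + 5(248.1) = 1241
Total out = 23810 mol/min; y_N₂ = 18240 / 23810 = 0.7661.

0.766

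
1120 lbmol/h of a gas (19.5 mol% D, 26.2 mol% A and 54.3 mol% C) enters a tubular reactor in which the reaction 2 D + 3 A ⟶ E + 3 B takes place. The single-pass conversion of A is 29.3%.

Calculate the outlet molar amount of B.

86 lbmol/h

A reacted = 0.293 × 293.4 = 85.98 lbmol/h; ν_A = −3, so ξ = 85.98/3 = 28.66 lbmol/h.
Outlet amounts (n = n₀ + ν ξ):
  D: 218.4 − 2(28.66) = 161.1
  A: 293.4 − 3(28.66) = 207.5
  E: 0 + 1(28.66) = 28.66
  B: 0 + 3(28.66) = 85.98
  C: 608.2 (inert)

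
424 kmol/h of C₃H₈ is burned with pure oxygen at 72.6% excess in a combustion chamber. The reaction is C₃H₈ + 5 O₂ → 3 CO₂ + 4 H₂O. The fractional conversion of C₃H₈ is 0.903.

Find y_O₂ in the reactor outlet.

0.391

Stoichiometric O₂ = 5 × 424 = 2120 kmol/h; O₂ fed = 2120 × 1.726 = 3659 kmol/h.
Fuel reacted = 0.903 × 424 → ξ = 382.9 kmol/h.
Outlet (n = n₀ + ν ξ):
  C₃H₈: 424 − 1(382.9) = 41.13
  O₂: 3659 − 5(382.9) = 1745
  CO₂: 0 + 3(382.9) = 1149
  H₂O: 0 + 4(382.9) = 1531
Total out = 4466 kmol/h; y_O₂ = 1745 / 4466 = 0.3907.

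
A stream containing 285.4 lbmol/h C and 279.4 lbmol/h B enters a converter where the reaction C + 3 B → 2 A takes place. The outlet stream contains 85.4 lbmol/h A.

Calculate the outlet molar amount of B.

For A: n = n₀ + 2ξ → 85.4 = 0 + 2ξ, giving ξ = 42.7 lbmol/h.
Outlet amounts (n = n₀ + ν ξ):
  C: 285.4 − 1(42.7) = 242.7
  B: 279.4 − 3(42.7) = 151.3
  A: 0 + 2(42.7) = 85.4

151 lbmol/h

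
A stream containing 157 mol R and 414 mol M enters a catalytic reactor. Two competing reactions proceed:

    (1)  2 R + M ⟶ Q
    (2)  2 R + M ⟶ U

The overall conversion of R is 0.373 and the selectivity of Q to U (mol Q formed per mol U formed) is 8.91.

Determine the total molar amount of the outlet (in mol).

512 mol

Conversion of R: R consumed = 0.373 × 157 = 58.56 mol = 2ξ₁ + 2ξ₂.
Selectivity: 1ξ₁ / (1ξ₂) = 8.91 → ξ₁ = 8.91 ξ₂.
Substitute: (2·8.91 + 2) ξ₂ = 58.56 → ξ₂ = 2.955 mol, ξ₁ = 26.33 mol.
Outlet amounts (n = n₀ + Σ ν·ξ):
  R: 157 − 2(26.33) − 2(2.955) = 98.44
  M: 414 − 1(26.33) − 1(2.955) = 384.7
  Q: 0 + 1(26.33) = 26.33
  U: 0 + 1(2.955) = 2.955
Total out = 98.44 + 384.7 + 26.33 + 2.955 = 512.4 mol.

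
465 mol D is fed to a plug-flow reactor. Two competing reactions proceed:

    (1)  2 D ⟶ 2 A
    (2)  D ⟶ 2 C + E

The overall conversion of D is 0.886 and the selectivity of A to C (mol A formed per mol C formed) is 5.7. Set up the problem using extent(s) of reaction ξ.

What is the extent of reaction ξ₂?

Conversion of D: D consumed = 0.886 × 465 = 412 mol = 2ξ₁ + 1ξ₂.
Selectivity: 2ξ₁ / (2ξ₂) = 5.7 → ξ₁ = 5.7 ξ₂.
Substitute: (2·5.7 + 1) ξ₂ = 412 → ξ₂ = 33.23 mol, ξ₁ = 189.4 mol.
Outlet amounts (n = n₀ + Σ ν·ξ):
  D: 465 − 2(189.4) − 1(33.23) = 53.01
  A: 0 + 2(189.4) = 378.8
  C: 0 + 2(33.23) = 66.45
  E: 0 + 1(33.23) = 33.23

ξ₂ = 33.2 mol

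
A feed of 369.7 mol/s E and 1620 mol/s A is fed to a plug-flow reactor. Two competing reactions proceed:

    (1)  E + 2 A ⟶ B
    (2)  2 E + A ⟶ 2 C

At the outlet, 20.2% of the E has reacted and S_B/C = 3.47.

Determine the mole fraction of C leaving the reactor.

Conversion of E: E consumed = 0.202 × 369.7 = 74.68 mol/s = 1ξ₁ + 2ξ₂.
Selectivity: 1ξ₁ / (2ξ₂) = 3.47 → ξ₁ = 6.94 ξ₂.
Substitute: (1·6.94 + 2) ξ₂ = 74.68 → ξ₂ = 8.353 mol/s, ξ₁ = 57.97 mol/s.
Outlet amounts (n = n₀ + Σ ν·ξ):
  E: 369.7 − 1(57.97) − 2(8.353) = 295
  A: 1620 − 2(57.97) − 1(8.353) = 1496
  B: 0 + 1(57.97) = 57.97
  C: 0 + 2(8.353) = 16.71
Total out = 1865 mol/s; y_C = 16.71 / 1865 = 0.008956.

0.00896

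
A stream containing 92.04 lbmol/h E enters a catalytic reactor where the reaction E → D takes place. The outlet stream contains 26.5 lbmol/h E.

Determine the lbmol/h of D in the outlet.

For E: n = n₀ − 1ξ → 26.5 = 92.04 − 1ξ, giving ξ = 65.54 lbmol/h.
Outlet amounts (n = n₀ + ν ξ):
  E: 92.04 − 1(65.54) = 26.5
  D: 0 + 1(65.54) = 65.54

65.5 lbmol/h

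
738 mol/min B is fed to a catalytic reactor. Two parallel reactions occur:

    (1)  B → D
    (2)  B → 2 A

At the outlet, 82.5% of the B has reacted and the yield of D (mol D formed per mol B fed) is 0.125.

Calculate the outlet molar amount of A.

1030 mol/min

Yield of D: 1ξ₁ / 738 = 0.125 → ξ₁ = 92.25 mol/min.
Conversion of B: 1ξ₁ + 1ξ₂ = 0.825 × 738 = 608.9 → ξ₂ = 516.6 mol/min.
Outlet amounts (n = n₀ + Σ ν·ξ):
  B: 738 − 1(92.25) − 1(516.6) = 129.1
  D: 0 + 1(92.25) = 92.25
  A: 0 + 2(516.6) = 1033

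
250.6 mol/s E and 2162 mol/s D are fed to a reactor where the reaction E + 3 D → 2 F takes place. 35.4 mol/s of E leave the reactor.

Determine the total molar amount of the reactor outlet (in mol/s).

1980 mol/s

For E: n = n₀ − 1ξ → 35.4 = 250.6 − 1ξ, giving ξ = 215.2 mol/s.
Outlet amounts (n = n₀ + ν ξ):
  E: 250.6 − 1(215.2) = 35.4
  D: 2162 − 3(215.2) = 1516
  F: 0 + 2(215.2) = 430.4
Total out = 35.4 + 1516 + 430.4 = 1982 mol/s.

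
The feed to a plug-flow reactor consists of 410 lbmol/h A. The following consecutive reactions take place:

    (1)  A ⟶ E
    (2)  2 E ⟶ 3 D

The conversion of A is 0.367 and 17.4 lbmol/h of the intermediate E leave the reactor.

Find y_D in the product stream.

Conversion of A: A consumed = 1ξ₁ = 0.367 × 410 → ξ₁ = 150.5 lbmol/h.
E balance: n_E = 0 + 1ξ₁ − 2ξ₂ = 17.4 → ξ₂ = (1·150.5 − 17.4)/2 = 66.53 lbmol/h.
Outlet amounts (n = n₀ + Σ ν·ξ):
  A: 410 − 1(150.5) = 259.5
  E: 0 + 1(150.5) − 2(66.53) = 17.4
  D: 0 + 3(66.53) = 199.6
Total out = 476.5 lbmol/h; y_D = 199.6 / 476.5 = 0.4189.

0.419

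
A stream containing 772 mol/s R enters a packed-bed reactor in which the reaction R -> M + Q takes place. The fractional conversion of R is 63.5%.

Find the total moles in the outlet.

R reacted = 0.635 × 772 = 490.2 mol/s; ν_R = −1, so ξ = 490.2/1 = 490.2 mol/s.
Outlet amounts (n = n₀ + ν ξ):
  R: 772 − 1(490.2) = 281.8
  M: 0 + 1(490.2) = 490.2
  Q: 0 + 1(490.2) = 490.2
Total out = 281.8 + 490.2 + 490.2 = 1262 mol/s.

1260 mol/s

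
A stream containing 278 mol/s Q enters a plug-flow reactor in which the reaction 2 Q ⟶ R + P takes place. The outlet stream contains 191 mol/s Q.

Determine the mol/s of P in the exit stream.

For Q: n = n₀ − 2ξ → 191 = 278 − 2ξ, giving ξ = 43.5 mol/s.
Outlet amounts (n = n₀ + ν ξ):
  Q: 278 − 2(43.5) = 191
  R: 0 + 1(43.5) = 43.5
  P: 0 + 1(43.5) = 43.5

43.5 mol/s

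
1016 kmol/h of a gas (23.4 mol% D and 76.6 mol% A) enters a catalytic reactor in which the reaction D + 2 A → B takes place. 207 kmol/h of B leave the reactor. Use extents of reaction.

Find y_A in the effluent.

0.605

For B: n = n₀ + 1ξ → 207 = 0 + 1ξ, giving ξ = 207 kmol/h.
Outlet amounts (n = n₀ + ν ξ):
  D: 237.7 − 1(207) = 30.74
  A: 778.3 − 2(207) = 364.3
  B: 0 + 1(207) = 207
Total out = 602 kmol/h; y_A = 364.3 / 602 = 0.6051.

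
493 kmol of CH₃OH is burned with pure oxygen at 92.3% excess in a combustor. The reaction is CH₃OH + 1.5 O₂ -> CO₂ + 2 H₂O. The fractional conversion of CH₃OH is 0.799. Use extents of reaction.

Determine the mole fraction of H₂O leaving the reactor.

Stoichiometric O₂ = 1.5 × 493 = 739.5 kmol; O₂ fed = 739.5 × 1.923 = 1422 kmol.
Fuel reacted = 0.799 × 493 → ξ = 393.9 kmol.
Outlet (n = n₀ + ν ξ):
  CH₃OH: 493 − 1(393.9) = 99.09
  O₂: 1422 − 1.5(393.9) = 831.2
  CO₂: 0 + 1(393.9) = 393.9
  H₂O: 0 + 2(393.9) = 787.8
Total out = 2112 kmol; y_H₂O = 787.8 / 2112 = 0.373.

0.373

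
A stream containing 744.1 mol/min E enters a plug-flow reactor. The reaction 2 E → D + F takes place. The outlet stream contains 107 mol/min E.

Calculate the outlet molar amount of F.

319 mol/min

For E: n = n₀ − 2ξ → 107 = 744.1 − 2ξ, giving ξ = 318.6 mol/min.
Outlet amounts (n = n₀ + ν ξ):
  E: 744.1 − 2(318.6) = 107
  D: 0 + 1(318.6) = 318.6
  F: 0 + 1(318.6) = 318.6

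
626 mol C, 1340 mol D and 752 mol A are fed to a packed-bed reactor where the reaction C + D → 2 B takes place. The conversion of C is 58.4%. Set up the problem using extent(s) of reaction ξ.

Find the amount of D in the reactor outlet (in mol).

974 mol

C reacted = 0.584 × 626 = 365.6 mol; ν_C = −1, so ξ = 365.6/1 = 365.6 mol.
Outlet amounts (n = n₀ + ν ξ):
  C: 626 − 1(365.6) = 260.4
  D: 1340 − 1(365.6) = 974.4
  B: 0 + 2(365.6) = 731.2
  A: 752 (inert)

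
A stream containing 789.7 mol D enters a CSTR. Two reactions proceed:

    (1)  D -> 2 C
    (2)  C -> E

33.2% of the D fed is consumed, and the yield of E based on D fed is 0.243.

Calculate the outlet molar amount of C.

Conversion of D: D consumed = 1ξ₁ = 0.332 × 789.7 → ξ₁ = 262.2 mol.
Yield of E: 1ξ₂ / 789.7 = 0.243 → ξ₂ = 191.9 mol.
Outlet amounts (n = n₀ + Σ ν·ξ):
  D: 789.7 − 1(262.2) = 527.5
  C: 0 + 2(262.2) − 1(191.9) = 332.5
  E: 0 + 1(191.9) = 191.9

332 mol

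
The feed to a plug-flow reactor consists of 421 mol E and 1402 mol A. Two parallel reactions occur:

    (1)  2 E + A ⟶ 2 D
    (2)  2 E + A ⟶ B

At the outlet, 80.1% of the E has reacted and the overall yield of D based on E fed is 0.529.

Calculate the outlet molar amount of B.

57.3 mol

Yield of D: 2ξ₁ / 421 = 0.529 → ξ₁ = 111.4 mol.
Conversion of E: 2ξ₁ + 2ξ₂ = 0.801 × 421 = 337.2 → ξ₂ = 57.26 mol.
Outlet amounts (n = n₀ + Σ ν·ξ):
  E: 421 − 2(111.4) − 2(57.26) = 83.78
  A: 1402 − 1(111.4) − 1(57.26) = 1233
  D: 0 + 2(111.4) = 222.7
  B: 0 + 1(57.26) = 57.26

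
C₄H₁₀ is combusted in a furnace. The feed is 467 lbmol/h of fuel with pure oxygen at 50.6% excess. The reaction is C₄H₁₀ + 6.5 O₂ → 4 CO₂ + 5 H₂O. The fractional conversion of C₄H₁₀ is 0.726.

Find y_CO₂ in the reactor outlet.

Stoichiometric O₂ = 6.5 × 467 = 3036 lbmol/h; O₂ fed = 3036 × 1.506 = 4571 lbmol/h.
Fuel reacted = 0.726 × 467 → ξ = 339 lbmol/h.
Outlet (n = n₀ + ν ξ):
  C₄H₁₀: 467 − 1(339) = 128
  O₂: 4571 − 6.5(339) = 2368
  CO₂: 0 + 4(339) = 1356
  H₂O: 0 + 5(339) = 1695
Total out = 5547 lbmol/h; y_CO₂ = 1356 / 5547 = 0.2445.

0.244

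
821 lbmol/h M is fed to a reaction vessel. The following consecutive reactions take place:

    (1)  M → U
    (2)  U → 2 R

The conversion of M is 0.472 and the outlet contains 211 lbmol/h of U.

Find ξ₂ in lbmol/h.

ξ₂ = 177 lbmol/h

Conversion of M: M consumed = 1ξ₁ = 0.472 × 821 → ξ₁ = 387.5 lbmol/h.
U balance: n_U = 0 + 1ξ₁ − 1ξ₂ = 211 → ξ₂ = (1·387.5 − 211)/1 = 176.5 lbmol/h.
Outlet amounts (n = n₀ + Σ ν·ξ):
  M: 821 − 1(387.5) = 433.5
  U: 0 + 1(387.5) − 1(176.5) = 211
  R: 0 + 2(176.5) = 353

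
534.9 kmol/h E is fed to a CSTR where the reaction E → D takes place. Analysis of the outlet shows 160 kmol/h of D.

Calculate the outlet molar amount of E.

375 kmol/h

For D: n = n₀ + 1ξ → 160 = 0 + 1ξ, giving ξ = 160 kmol/h.
Outlet amounts (n = n₀ + ν ξ):
  E: 534.9 − 1(160) = 374.9
  D: 0 + 1(160) = 160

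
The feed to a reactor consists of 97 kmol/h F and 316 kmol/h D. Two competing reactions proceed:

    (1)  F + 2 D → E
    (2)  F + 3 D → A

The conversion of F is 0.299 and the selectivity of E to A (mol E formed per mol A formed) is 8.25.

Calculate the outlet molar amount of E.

Conversion of F: F consumed = 0.299 × 97 = 29 kmol/h = 1ξ₁ + 1ξ₂.
Selectivity: 1ξ₁ / (1ξ₂) = 8.25 → ξ₁ = 8.25 ξ₂.
Substitute: (1·8.25 + 1) ξ₂ = 29 → ξ₂ = 3.135 kmol/h, ξ₁ = 25.87 kmol/h.
Outlet amounts (n = n₀ + Σ ν·ξ):
  F: 97 − 1(25.87) − 1(3.135) = 68
  D: 316 − 2(25.87) − 3(3.135) = 254.9
  E: 0 + 1(25.87) = 25.87
  A: 0 + 1(3.135) = 3.135

25.9 kmol/h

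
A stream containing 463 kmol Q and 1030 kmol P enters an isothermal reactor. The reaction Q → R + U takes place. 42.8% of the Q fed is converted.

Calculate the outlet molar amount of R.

198 kmol

Q reacted = 0.428 × 463 = 198.2 kmol; ν_Q = −1, so ξ = 198.2/1 = 198.2 kmol.
Outlet amounts (n = n₀ + ν ξ):
  Q: 463 − 1(198.2) = 264.8
  R: 0 + 1(198.2) = 198.2
  U: 0 + 1(198.2) = 198.2
  P: 1030 (inert)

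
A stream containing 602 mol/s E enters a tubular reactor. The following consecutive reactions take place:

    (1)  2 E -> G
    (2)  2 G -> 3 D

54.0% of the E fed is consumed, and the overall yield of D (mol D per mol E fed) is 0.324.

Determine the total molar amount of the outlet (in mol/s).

Conversion of E: E consumed = 2ξ₁ = 0.54 × 602 → ξ₁ = 162.5 mol/s.
Yield of D: 3ξ₂ / 602 = 0.324 → ξ₂ = 65.02 mol/s.
Outlet amounts (n = n₀ + Σ ν·ξ):
  E: 602 − 2(162.5) = 276.9
  G: 0 + 1(162.5) − 2(65.02) = 32.51
  D: 0 + 3(65.02) = 195
Total out = 276.9 + 32.51 + 195 = 504.5 mol/s.

504 mol/s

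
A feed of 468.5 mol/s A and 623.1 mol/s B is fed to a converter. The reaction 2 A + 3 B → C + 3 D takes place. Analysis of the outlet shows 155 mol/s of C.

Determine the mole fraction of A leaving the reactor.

For C: n = n₀ + 1ξ → 155 = 0 + 1ξ, giving ξ = 155 mol/s.
Outlet amounts (n = n₀ + ν ξ):
  A: 468.5 − 2(155) = 158.5
  B: 623.1 − 3(155) = 158.1
  C: 0 + 1(155) = 155
  D: 0 + 3(155) = 465
Total out = 936.6 mol/s; y_A = 158.5 / 936.6 = 0.1692.

0.169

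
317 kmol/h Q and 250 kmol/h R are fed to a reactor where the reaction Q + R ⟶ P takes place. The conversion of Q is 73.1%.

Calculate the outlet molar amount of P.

Q reacted = 0.731 × 317 = 231.7 kmol/h; ν_Q = −1, so ξ = 231.7/1 = 231.7 kmol/h.
Outlet amounts (n = n₀ + ν ξ):
  Q: 317 − 1(231.7) = 85.27
  R: 250 − 1(231.7) = 18.27
  P: 0 + 1(231.7) = 231.7

232 kmol/h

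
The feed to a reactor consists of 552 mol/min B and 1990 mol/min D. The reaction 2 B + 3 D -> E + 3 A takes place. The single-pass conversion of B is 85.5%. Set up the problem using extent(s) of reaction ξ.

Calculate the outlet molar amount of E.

236 mol/min

B reacted = 0.855 × 552 = 472 mol/min; ν_B = −2, so ξ = 472/2 = 236 mol/min.
Outlet amounts (n = n₀ + ν ξ):
  B: 552 − 2(236) = 80.04
  D: 1990 − 3(236) = 1282
  E: 0 + 1(236) = 236
  A: 0 + 3(236) = 707.9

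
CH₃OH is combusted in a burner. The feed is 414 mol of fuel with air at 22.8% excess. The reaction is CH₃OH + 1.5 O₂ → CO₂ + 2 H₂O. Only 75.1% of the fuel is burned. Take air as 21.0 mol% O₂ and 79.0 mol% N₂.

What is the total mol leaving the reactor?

Stoichiometric O₂ = 1.5 × 414 = 621 mol; O₂ fed = 621 × 1.228 = 762.6 mol.
N₂ fed = 762.6 × 79/21 = 2869 mol.
Fuel reacted = 0.751 × 414 → ξ = 310.9 mol.
Outlet (n = n₀ + ν ξ):
  CH₃OH: 414 − 1(310.9) = 103.1
  O₂: 762.6 − 1.5(310.9) = 296.2
  N₂: 2869 (inert)
  CO₂: 0 + 1(310.9) = 310.9
  H₂O: 0 + 2(310.9) = 621.8
Total out = 103.1 + 296.2 + 2869 + 310.9 + 621.8 = 4201 mol.

4200 mol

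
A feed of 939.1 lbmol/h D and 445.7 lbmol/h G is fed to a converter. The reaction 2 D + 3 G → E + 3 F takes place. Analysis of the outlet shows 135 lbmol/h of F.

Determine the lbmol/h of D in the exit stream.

849 lbmol/h

For F: n = n₀ + 3ξ → 135 = 0 + 3ξ, giving ξ = 45 lbmol/h.
Outlet amounts (n = n₀ + ν ξ):
  D: 939.1 − 2(45) = 849.1
  G: 445.7 − 3(45) = 310.7
  E: 0 + 1(45) = 45
  F: 0 + 3(45) = 135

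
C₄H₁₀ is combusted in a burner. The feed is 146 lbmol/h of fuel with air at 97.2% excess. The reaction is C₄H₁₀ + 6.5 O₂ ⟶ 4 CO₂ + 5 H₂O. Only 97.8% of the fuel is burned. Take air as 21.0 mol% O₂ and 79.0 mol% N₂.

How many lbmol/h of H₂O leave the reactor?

Stoichiometric O₂ = 6.5 × 146 = 949 lbmol/h; O₂ fed = 949 × 1.972 = 1871 lbmol/h.
N₂ fed = 1871 × 79/21 = 7040 lbmol/h.
Fuel reacted = 0.978 × 146 → ξ = 142.8 lbmol/h.
Outlet (n = n₀ + ν ξ):
  C₄H₁₀: 146 − 1(142.8) = 3.212
  O₂: 1871 − 6.5(142.8) = 943.3
  N₂: 7040 (inert)
  CO₂: 0 + 4(142.8) = 571.2
  H₂O: 0 + 5(142.8) = 713.9

714 lbmol/h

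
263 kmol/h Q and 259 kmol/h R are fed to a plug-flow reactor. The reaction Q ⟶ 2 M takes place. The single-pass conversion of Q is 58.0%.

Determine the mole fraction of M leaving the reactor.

Q reacted = 0.58 × 263 = 152.5 kmol/h; ν_Q = −1, so ξ = 152.5/1 = 152.5 kmol/h.
Outlet amounts (n = n₀ + ν ξ):
  Q: 263 − 1(152.5) = 110.5
  M: 0 + 2(152.5) = 305.1
  R: 259 (inert)
Total out = 674.5 kmol/h; y_M = 305.1 / 674.5 = 0.4523.

0.452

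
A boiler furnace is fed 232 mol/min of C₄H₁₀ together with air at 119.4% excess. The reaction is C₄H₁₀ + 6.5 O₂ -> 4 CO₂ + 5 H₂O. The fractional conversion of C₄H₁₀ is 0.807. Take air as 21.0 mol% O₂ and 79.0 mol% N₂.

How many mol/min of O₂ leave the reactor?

2090 mol/min

Stoichiometric O₂ = 6.5 × 232 = 1508 mol/min; O₂ fed = 1508 × 2.194 = 3309 mol/min.
N₂ fed = 3309 × 79/21 = 12450 mol/min.
Fuel reacted = 0.807 × 232 → ξ = 187.2 mol/min.
Outlet (n = n₀ + ν ξ):
  C₄H₁₀: 232 − 1(187.2) = 44.78
  O₂: 3309 − 6.5(187.2) = 2092
  N₂: 12450 (inert)
  CO₂: 0 + 4(187.2) = 748.9
  H₂O: 0 + 5(187.2) = 936.1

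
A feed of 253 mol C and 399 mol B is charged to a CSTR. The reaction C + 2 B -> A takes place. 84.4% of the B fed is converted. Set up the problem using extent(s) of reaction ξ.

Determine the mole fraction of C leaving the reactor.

B reacted = 0.844 × 399 = 336.8 mol; ν_B = −2, so ξ = 336.8/2 = 168.4 mol.
Outlet amounts (n = n₀ + ν ξ):
  C: 253 − 1(168.4) = 84.62
  B: 399 − 2(168.4) = 62.24
  A: 0 + 1(168.4) = 168.4
Total out = 315.2 mol; y_C = 84.62 / 315.2 = 0.2684.

0.268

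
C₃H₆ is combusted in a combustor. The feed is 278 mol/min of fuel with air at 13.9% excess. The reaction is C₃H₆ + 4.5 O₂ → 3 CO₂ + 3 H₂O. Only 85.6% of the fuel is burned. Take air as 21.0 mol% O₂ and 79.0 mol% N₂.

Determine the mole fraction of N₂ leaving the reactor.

Stoichiometric O₂ = 4.5 × 278 = 1251 mol/min; O₂ fed = 1251 × 1.139 = 1425 mol/min.
N₂ fed = 1425 × 79/21 = 5360 mol/min.
Fuel reacted = 0.856 × 278 → ξ = 238 mol/min.
Outlet (n = n₀ + ν ξ):
  C₃H₆: 278 − 1(238) = 40.03
  O₂: 1425 − 4.5(238) = 354
  N₂: 5360 (inert)
  CO₂: 0 + 3(238) = 713.9
  H₂O: 0 + 3(238) = 713.9
Total out = 7182 mol/min; y_N₂ = 5360 / 7182 = 0.7463.

0.746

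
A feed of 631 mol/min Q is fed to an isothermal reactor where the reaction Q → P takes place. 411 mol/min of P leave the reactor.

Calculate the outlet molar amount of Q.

220 mol/min

For P: n = n₀ + 1ξ → 411 = 0 + 1ξ, giving ξ = 411 mol/min.
Outlet amounts (n = n₀ + ν ξ):
  Q: 631 − 1(411) = 220
  P: 0 + 1(411) = 411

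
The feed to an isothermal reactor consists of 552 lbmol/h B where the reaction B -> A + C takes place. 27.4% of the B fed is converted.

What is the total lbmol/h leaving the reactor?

B reacted = 0.274 × 552 = 151.2 lbmol/h; ν_B = −1, so ξ = 151.2/1 = 151.2 lbmol/h.
Outlet amounts (n = n₀ + ν ξ):
  B: 552 − 1(151.2) = 400.8
  A: 0 + 1(151.2) = 151.2
  C: 0 + 1(151.2) = 151.2
Total out = 400.8 + 151.2 + 151.2 = 703.2 lbmol/h.

703 lbmol/h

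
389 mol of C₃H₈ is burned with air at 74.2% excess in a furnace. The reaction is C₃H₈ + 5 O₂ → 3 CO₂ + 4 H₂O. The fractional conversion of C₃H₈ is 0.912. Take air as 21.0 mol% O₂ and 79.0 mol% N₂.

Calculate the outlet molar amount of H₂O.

Stoichiometric O₂ = 5 × 389 = 1945 mol; O₂ fed = 1945 × 1.742 = 3388 mol.
N₂ fed = 3388 × 79/21 = 12750 mol.
Fuel reacted = 0.912 × 389 → ξ = 354.8 mol.
Outlet (n = n₀ + ν ξ):
  C₃H₈: 389 − 1(354.8) = 34.23
  O₂: 3388 − 5(354.8) = 1614
  N₂: 12750 (inert)
  CO₂: 0 + 3(354.8) = 1064
  H₂O: 0 + 4(354.8) = 1419

1420 mol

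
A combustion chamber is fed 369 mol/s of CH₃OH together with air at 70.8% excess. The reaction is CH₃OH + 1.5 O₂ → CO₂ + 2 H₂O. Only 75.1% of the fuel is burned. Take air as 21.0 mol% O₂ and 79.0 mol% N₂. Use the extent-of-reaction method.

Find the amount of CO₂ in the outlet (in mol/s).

Stoichiometric O₂ = 1.5 × 369 = 553.5 mol/s; O₂ fed = 553.5 × 1.708 = 945.4 mol/s.
N₂ fed = 945.4 × 79/21 = 3556 mol/s.
Fuel reacted = 0.751 × 369 → ξ = 277.1 mol/s.
Outlet (n = n₀ + ν ξ):
  CH₃OH: 369 − 1(277.1) = 91.88
  O₂: 945.4 − 1.5(277.1) = 529.7
  N₂: 3556 (inert)
  CO₂: 0 + 1(277.1) = 277.1
  H₂O: 0 + 2(277.1) = 554.2

277 mol/s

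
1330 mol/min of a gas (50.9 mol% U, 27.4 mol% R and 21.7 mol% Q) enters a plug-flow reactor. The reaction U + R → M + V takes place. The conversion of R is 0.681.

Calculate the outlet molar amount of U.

R reacted = 0.681 × 364.4 = 248.2 mol/min; ν_R = −1, so ξ = 248.2/1 = 248.2 mol/min.
Outlet amounts (n = n₀ + ν ξ):
  U: 677 − 1(248.2) = 428.8
  R: 364.4 − 1(248.2) = 116.2
  M: 0 + 1(248.2) = 248.2
  V: 0 + 1(248.2) = 248.2
  Q: 288.6 (inert)

429 mol/min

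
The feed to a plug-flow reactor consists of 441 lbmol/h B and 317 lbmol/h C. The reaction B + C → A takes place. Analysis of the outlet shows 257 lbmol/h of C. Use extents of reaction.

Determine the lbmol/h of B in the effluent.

For C: n = n₀ − 1ξ → 257 = 317 − 1ξ, giving ξ = 60 lbmol/h.
Outlet amounts (n = n₀ + ν ξ):
  B: 441 − 1(60) = 381
  C: 317 − 1(60) = 257
  A: 0 + 1(60) = 60

381 lbmol/h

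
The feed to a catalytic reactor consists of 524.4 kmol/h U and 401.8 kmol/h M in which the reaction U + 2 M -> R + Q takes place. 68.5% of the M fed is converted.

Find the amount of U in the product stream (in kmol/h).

M reacted = 0.685 × 401.8 = 275.2 kmol/h; ν_M = −2, so ξ = 275.2/2 = 137.6 kmol/h.
Outlet amounts (n = n₀ + ν ξ):
  U: 524.4 − 1(137.6) = 386.8
  M: 401.8 − 2(137.6) = 126.6
  R: 0 + 1(137.6) = 137.6
  Q: 0 + 1(137.6) = 137.6

387 kmol/h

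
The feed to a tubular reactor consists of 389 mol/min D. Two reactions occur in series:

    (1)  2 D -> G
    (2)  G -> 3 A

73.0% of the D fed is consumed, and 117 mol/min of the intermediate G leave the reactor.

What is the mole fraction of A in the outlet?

Conversion of D: D consumed = 2ξ₁ = 0.73 × 389 → ξ₁ = 142 mol/min.
G balance: n_G = 0 + 1ξ₁ − 1ξ₂ = 117 → ξ₂ = (1·142 − 117)/1 = 24.98 mol/min.
Outlet amounts (n = n₀ + Σ ν·ξ):
  D: 389 − 2(142) = 105
  G: 0 + 1(142) − 1(24.98) = 117
  A: 0 + 3(24.98) = 74.95
Total out = 297 mol/min; y_A = 74.95 / 297 = 0.2524.

0.252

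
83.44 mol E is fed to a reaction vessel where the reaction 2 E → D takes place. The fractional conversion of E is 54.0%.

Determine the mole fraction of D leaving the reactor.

E reacted = 0.54 × 83.44 = 45.06 mol; ν_E = −2, so ξ = 45.06/2 = 22.53 mol.
Outlet amounts (n = n₀ + ν ξ):
  E: 83.44 − 2(22.53) = 38.38
  D: 0 + 1(22.53) = 22.53
Total out = 60.91 mol; y_D = 22.53 / 60.91 = 0.3699.

0.37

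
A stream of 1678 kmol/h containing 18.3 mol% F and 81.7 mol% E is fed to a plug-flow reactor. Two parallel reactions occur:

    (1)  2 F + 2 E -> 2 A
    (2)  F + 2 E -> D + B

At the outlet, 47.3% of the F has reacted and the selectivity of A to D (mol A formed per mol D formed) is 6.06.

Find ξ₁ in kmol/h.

Conversion of F: F consumed = 0.473 × 307.1 = 145.2 kmol/h = 2ξ₁ + 1ξ₂.
Selectivity: 2ξ₁ / (1ξ₂) = 6.06 → ξ₁ = 3.03 ξ₂.
Substitute: (2·3.03 + 1) ξ₂ = 145.2 → ξ₂ = 20.57 kmol/h, ξ₁ = 62.34 kmol/h.
Outlet amounts (n = n₀ + Σ ν·ξ):
  F: 307.1 − 2(62.34) − 1(20.57) = 161.8
  E: 1371 − 2(62.34) − 2(20.57) = 1205
  A: 0 + 2(62.34) = 124.7
  D: 0 + 1(20.57) = 20.57
  B: 0 + 1(20.57) = 20.57

ξ₁ = 62.3 kmol/h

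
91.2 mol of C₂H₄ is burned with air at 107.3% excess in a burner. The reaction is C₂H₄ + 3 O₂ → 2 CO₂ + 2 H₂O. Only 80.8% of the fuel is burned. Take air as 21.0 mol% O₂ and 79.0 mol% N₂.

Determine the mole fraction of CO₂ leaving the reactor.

0.0528

Stoichiometric O₂ = 3 × 91.2 = 273.6 mol; O₂ fed = 273.6 × 2.073 = 567.2 mol.
N₂ fed = 567.2 × 79/21 = 2134 mol.
Fuel reacted = 0.808 × 91.2 → ξ = 73.69 mol.
Outlet (n = n₀ + ν ξ):
  C₂H₄: 91.2 − 1(73.69) = 17.51
  O₂: 567.2 − 3(73.69) = 346.1
  N₂: 2134 (inert)
  CO₂: 0 + 2(73.69) = 147.4
  H₂O: 0 + 2(73.69) = 147.4
Total out = 2792 mol; y_CO₂ = 147.4 / 2792 = 0.05279.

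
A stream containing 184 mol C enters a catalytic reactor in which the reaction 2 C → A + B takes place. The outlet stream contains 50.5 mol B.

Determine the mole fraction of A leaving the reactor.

For B: n = n₀ + 1ξ → 50.5 = 0 + 1ξ, giving ξ = 50.5 mol.
Outlet amounts (n = n₀ + ν ξ):
  C: 184 − 2(50.5) = 83
  A: 0 + 1(50.5) = 50.5
  B: 0 + 1(50.5) = 50.5
Total out = 184 mol; y_A = 50.5 / 184 = 0.2745.

0.274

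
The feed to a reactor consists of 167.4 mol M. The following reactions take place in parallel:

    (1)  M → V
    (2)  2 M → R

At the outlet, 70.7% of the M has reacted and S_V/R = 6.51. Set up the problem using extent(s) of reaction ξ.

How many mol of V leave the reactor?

Conversion of M: M consumed = 0.707 × 167.4 = 118.4 mol = 1ξ₁ + 2ξ₂.
Selectivity: 1ξ₁ / (1ξ₂) = 6.51 → ξ₁ = 6.51 ξ₂.
Substitute: (1·6.51 + 2) ξ₂ = 118.4 → ξ₂ = 13.91 mol, ξ₁ = 90.54 mol.
Outlet amounts (n = n₀ + Σ ν·ξ):
  M: 167.4 − 1(90.54) − 2(13.91) = 49.05
  V: 0 + 1(90.54) = 90.54
  R: 0 + 1(13.91) = 13.91

90.5 mol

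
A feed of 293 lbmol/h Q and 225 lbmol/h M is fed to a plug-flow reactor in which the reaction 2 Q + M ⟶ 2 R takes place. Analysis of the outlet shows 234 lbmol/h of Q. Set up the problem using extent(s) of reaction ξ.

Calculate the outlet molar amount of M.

For Q: n = n₀ − 2ξ → 234 = 293 − 2ξ, giving ξ = 29.5 lbmol/h.
Outlet amounts (n = n₀ + ν ξ):
  Q: 293 − 2(29.5) = 234
  M: 225 − 1(29.5) = 195.5
  R: 0 + 2(29.5) = 59

196 lbmol/h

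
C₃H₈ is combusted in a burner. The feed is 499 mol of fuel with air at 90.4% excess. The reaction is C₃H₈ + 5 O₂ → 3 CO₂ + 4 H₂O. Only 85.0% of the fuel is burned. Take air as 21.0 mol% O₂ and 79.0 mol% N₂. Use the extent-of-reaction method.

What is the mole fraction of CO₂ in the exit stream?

0.054

Stoichiometric O₂ = 5 × 499 = 2495 mol; O₂ fed = 2495 × 1.904 = 4750 mol.
N₂ fed = 4750 × 79/21 = 17870 mol.
Fuel reacted = 0.85 × 499 → ξ = 424.1 mol.
Outlet (n = n₀ + ν ξ):
  C₃H₈: 499 − 1(424.1) = 74.85
  O₂: 4750 − 5(424.1) = 2630
  N₂: 17870 (inert)
  CO₂: 0 + 3(424.1) = 1272
  H₂O: 0 + 4(424.1) = 1697
Total out = 23540 mol; y_CO₂ = 1272 / 23540 = 0.05404.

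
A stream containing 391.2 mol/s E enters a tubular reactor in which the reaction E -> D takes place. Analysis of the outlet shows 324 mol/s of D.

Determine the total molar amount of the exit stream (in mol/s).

391 mol/s

For D: n = n₀ + 1ξ → 324 = 0 + 1ξ, giving ξ = 324 mol/s.
Outlet amounts (n = n₀ + ν ξ):
  E: 391.2 − 1(324) = 67.2
  D: 0 + 1(324) = 324
Total out = 67.2 + 324 = 391.2 mol/s.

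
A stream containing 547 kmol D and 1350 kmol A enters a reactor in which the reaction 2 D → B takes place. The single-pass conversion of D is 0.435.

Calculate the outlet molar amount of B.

D reacted = 0.435 × 547 = 237.9 kmol; ν_D = −2, so ξ = 237.9/2 = 119 kmol.
Outlet amounts (n = n₀ + ν ξ):
  D: 547 − 2(119) = 309.1
  B: 0 + 1(119) = 119
  A: 1350 (inert)

119 kmol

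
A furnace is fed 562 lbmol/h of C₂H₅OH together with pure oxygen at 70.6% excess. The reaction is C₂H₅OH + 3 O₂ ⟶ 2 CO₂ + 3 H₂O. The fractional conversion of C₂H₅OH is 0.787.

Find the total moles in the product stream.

Stoichiometric O₂ = 3 × 562 = 1686 lbmol/h; O₂ fed = 1686 × 1.706 = 2876 lbmol/h.
Fuel reacted = 0.787 × 562 → ξ = 442.3 lbmol/h.
Outlet (n = n₀ + ν ξ):
  C₂H₅OH: 562 − 1(442.3) = 119.7
  O₂: 2876 − 3(442.3) = 1549
  CO₂: 0 + 2(442.3) = 884.6
  H₂O: 0 + 3(442.3) = 1327
Total out = 119.7 + 1549 + 884.6 + 1327 = 3881 lbmol/h.

3880 lbmol/h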